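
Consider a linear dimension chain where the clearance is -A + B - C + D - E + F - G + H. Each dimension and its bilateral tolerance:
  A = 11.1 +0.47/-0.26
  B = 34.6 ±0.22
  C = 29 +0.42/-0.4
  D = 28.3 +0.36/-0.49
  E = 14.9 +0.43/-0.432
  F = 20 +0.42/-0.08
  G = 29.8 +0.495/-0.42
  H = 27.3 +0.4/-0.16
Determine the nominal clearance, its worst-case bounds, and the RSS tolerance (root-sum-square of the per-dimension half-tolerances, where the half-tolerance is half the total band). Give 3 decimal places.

nominal=25.400 wc=[22.635,28.312] rss=1.033

Stack each dimension's contribution:
  -A: nom -11.100 → Σnom=-11.100; wc +0.260/-0.470 → slack +0.260/-0.470; half-tol=0.365, Σhalf²=0.133225
  +B: nom +34.600 → Σnom=23.500; wc +0.220/-0.220 → slack +0.480/-0.690; half-tol=0.220, Σhalf²=0.181625
  -C: nom -29.000 → Σnom=-5.500; wc +0.400/-0.420 → slack +0.880/-1.110; half-tol=0.410, Σhalf²=0.349725
  +D: nom +28.300 → Σnom=22.800; wc +0.360/-0.490 → slack +1.240/-1.600; half-tol=0.425, Σhalf²=0.530350
  -E: nom -14.900 → Σnom=7.900; wc +0.432/-0.430 → slack +1.672/-2.030; half-tol=0.431, Σhalf²=0.716111
  +F: nom +20.000 → Σnom=27.900; wc +0.420/-0.080 → slack +2.092/-2.110; half-tol=0.250, Σhalf²=0.778611
  -G: nom -29.800 → Σnom=-1.900; wc +0.420/-0.495 → slack +2.512/-2.605; half-tol=0.458, Σhalf²=0.987917
  +H: nom +27.300 → Σnom=25.400; wc +0.400/-0.160 → slack +2.912/-2.765; half-tol=0.280, Σhalf²=1.066317
Nominal = 25.400. Worst-case = [25.400 - 2.765, 25.400 + 2.912] = [22.635, 28.312]. RSS = √1.066317 = 1.033.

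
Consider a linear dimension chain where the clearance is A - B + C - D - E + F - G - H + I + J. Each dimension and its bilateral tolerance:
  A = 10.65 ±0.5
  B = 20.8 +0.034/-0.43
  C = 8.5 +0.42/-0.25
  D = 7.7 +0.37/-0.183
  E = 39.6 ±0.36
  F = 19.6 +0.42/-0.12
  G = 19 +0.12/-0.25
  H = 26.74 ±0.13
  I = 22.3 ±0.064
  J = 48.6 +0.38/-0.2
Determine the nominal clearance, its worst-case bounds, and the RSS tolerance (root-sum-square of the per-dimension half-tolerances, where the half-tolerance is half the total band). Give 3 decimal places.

nominal=-4.190 wc=[-6.338,-1.053] rss=0.913

Stack each dimension's contribution:
  +A: nom +10.650 → Σnom=10.650; wc +0.500/-0.500 → slack +0.500/-0.500; half-tol=0.500, Σhalf²=0.250000
  -B: nom -20.800 → Σnom=-10.150; wc +0.430/-0.034 → slack +0.930/-0.534; half-tol=0.232, Σhalf²=0.303824
  +C: nom +8.500 → Σnom=-1.650; wc +0.420/-0.250 → slack +1.350/-0.784; half-tol=0.335, Σhalf²=0.416049
  -D: nom -7.700 → Σnom=-9.350; wc +0.183/-0.370 → slack +1.533/-1.154; half-tol=0.276, Σhalf²=0.492501
  -E: nom -39.600 → Σnom=-48.950; wc +0.360/-0.360 → slack +1.893/-1.514; half-tol=0.360, Σhalf²=0.622101
  +F: nom +19.600 → Σnom=-29.350; wc +0.420/-0.120 → slack +2.313/-1.634; half-tol=0.270, Σhalf²=0.695001
  -G: nom -19.000 → Σnom=-48.350; wc +0.250/-0.120 → slack +2.563/-1.754; half-tol=0.185, Σhalf²=0.729226
  -H: nom -26.740 → Σnom=-75.090; wc +0.130/-0.130 → slack +2.693/-1.884; half-tol=0.130, Σhalf²=0.746126
  +I: nom +22.300 → Σnom=-52.790; wc +0.064/-0.064 → slack +2.757/-1.948; half-tol=0.064, Σhalf²=0.750222
  +J: nom +48.600 → Σnom=-4.190; wc +0.380/-0.200 → slack +3.137/-2.148; half-tol=0.290, Σhalf²=0.834322
Nominal = -4.190. Worst-case = [-4.190 - 2.148, -4.190 + 3.137] = [-6.338, -1.053]. RSS = √0.834322 = 0.913.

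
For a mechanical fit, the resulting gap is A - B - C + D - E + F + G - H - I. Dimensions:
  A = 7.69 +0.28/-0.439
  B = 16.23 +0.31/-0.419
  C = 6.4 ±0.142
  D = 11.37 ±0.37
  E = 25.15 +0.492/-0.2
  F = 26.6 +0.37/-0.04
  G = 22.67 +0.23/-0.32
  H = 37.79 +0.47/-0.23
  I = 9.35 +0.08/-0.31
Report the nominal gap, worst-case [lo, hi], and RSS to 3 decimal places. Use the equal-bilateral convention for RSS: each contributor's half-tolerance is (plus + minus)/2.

Stack each dimension's contribution:
  +A: nom +7.690 → Σnom=7.690; wc +0.280/-0.439 → slack +0.280/-0.439; half-tol=0.360, Σhalf²=0.129240
  -B: nom -16.230 → Σnom=-8.540; wc +0.419/-0.310 → slack +0.699/-0.749; half-tol=0.364, Σhalf²=0.262101
  -C: nom -6.400 → Σnom=-14.940; wc +0.142/-0.142 → slack +0.841/-0.891; half-tol=0.142, Σhalf²=0.282265
  +D: nom +11.370 → Σnom=-3.570; wc +0.370/-0.370 → slack +1.211/-1.261; half-tol=0.370, Σhalf²=0.419165
  -E: nom -25.150 → Σnom=-28.720; wc +0.200/-0.492 → slack +1.411/-1.753; half-tol=0.346, Σhalf²=0.538881
  +F: nom +26.600 → Σnom=-2.120; wc +0.370/-0.040 → slack +1.781/-1.793; half-tol=0.205, Σhalf²=0.580906
  +G: nom +22.670 → Σnom=20.550; wc +0.230/-0.320 → slack +2.011/-2.113; half-tol=0.275, Σhalf²=0.656531
  -H: nom -37.790 → Σnom=-17.240; wc +0.230/-0.470 → slack +2.241/-2.583; half-tol=0.350, Σhalf²=0.779031
  -I: nom -9.350 → Σnom=-26.590; wc +0.310/-0.080 → slack +2.551/-2.663; half-tol=0.195, Σhalf²=0.817056
Nominal = -26.590. Worst-case = [-26.590 - 2.663, -26.590 + 2.551] = [-29.253, -24.039]. RSS = √0.817056 = 0.904.

nominal=-26.590 wc=[-29.253,-24.039] rss=0.904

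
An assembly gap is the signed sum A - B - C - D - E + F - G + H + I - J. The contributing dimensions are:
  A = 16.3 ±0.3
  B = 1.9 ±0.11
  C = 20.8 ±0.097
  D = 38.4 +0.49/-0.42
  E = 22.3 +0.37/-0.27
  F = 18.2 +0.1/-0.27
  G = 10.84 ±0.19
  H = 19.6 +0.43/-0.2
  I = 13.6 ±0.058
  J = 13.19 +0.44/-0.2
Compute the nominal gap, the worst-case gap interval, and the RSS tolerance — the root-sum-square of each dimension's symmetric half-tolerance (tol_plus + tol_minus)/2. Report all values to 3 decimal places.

Stack each dimension's contribution:
  +A: nom +16.300 → Σnom=16.300; wc +0.300/-0.300 → slack +0.300/-0.300; half-tol=0.300, Σhalf²=0.090000
  -B: nom -1.900 → Σnom=14.400; wc +0.110/-0.110 → slack +0.410/-0.410; half-tol=0.110, Σhalf²=0.102100
  -C: nom -20.800 → Σnom=-6.400; wc +0.097/-0.097 → slack +0.507/-0.507; half-tol=0.097, Σhalf²=0.111509
  -D: nom -38.400 → Σnom=-44.800; wc +0.420/-0.490 → slack +0.927/-0.997; half-tol=0.455, Σhalf²=0.318534
  -E: nom -22.300 → Σnom=-67.100; wc +0.270/-0.370 → slack +1.197/-1.367; half-tol=0.320, Σhalf²=0.420934
  +F: nom +18.200 → Σnom=-48.900; wc +0.100/-0.270 → slack +1.297/-1.637; half-tol=0.185, Σhalf²=0.455159
  -G: nom -10.840 → Σnom=-59.740; wc +0.190/-0.190 → slack +1.487/-1.827; half-tol=0.190, Σhalf²=0.491259
  +H: nom +19.600 → Σnom=-40.140; wc +0.430/-0.200 → slack +1.917/-2.027; half-tol=0.315, Σhalf²=0.590484
  +I: nom +13.600 → Σnom=-26.540; wc +0.058/-0.058 → slack +1.975/-2.085; half-tol=0.058, Σhalf²=0.593848
  -J: nom -13.190 → Σnom=-39.730; wc +0.200/-0.440 → slack +2.175/-2.525; half-tol=0.320, Σhalf²=0.696248
Nominal = -39.730. Worst-case = [-39.730 - 2.525, -39.730 + 2.175] = [-42.255, -37.555]. RSS = √0.696248 = 0.834.

nominal=-39.730 wc=[-42.255,-37.555] rss=0.834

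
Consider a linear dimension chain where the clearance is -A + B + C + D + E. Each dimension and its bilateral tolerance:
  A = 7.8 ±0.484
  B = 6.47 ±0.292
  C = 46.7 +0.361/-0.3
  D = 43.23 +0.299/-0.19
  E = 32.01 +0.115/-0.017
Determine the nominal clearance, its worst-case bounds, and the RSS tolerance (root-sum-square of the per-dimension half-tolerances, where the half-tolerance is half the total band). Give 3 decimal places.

nominal=120.610 wc=[119.327,122.161] rss=0.702

Stack each dimension's contribution:
  -A: nom -7.800 → Σnom=-7.800; wc +0.484/-0.484 → slack +0.484/-0.484; half-tol=0.484, Σhalf²=0.234256
  +B: nom +6.470 → Σnom=-1.330; wc +0.292/-0.292 → slack +0.776/-0.776; half-tol=0.292, Σhalf²=0.319520
  +C: nom +46.700 → Σnom=45.370; wc +0.361/-0.300 → slack +1.137/-1.076; half-tol=0.331, Σhalf²=0.428750
  +D: nom +43.230 → Σnom=88.600; wc +0.299/-0.190 → slack +1.436/-1.266; half-tol=0.244, Σhalf²=0.488530
  +E: nom +32.010 → Σnom=120.610; wc +0.115/-0.017 → slack +1.551/-1.283; half-tol=0.066, Σhalf²=0.492887
Nominal = 120.610. Worst-case = [120.610 - 1.283, 120.610 + 1.551] = [119.327, 122.161]. RSS = √0.492887 = 0.702.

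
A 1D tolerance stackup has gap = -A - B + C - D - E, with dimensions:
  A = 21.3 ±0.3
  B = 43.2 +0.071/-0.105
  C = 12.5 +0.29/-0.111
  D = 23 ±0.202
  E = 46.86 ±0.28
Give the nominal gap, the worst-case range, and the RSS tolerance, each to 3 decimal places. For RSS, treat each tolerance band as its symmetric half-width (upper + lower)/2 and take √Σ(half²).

nominal=-121.860 wc=[-122.824,-120.683] rss=0.507

Stack each dimension's contribution:
  -A: nom -21.300 → Σnom=-21.300; wc +0.300/-0.300 → slack +0.300/-0.300; half-tol=0.300, Σhalf²=0.090000
  -B: nom -43.200 → Σnom=-64.500; wc +0.105/-0.071 → slack +0.405/-0.371; half-tol=0.088, Σhalf²=0.097744
  +C: nom +12.500 → Σnom=-52.000; wc +0.290/-0.111 → slack +0.695/-0.482; half-tol=0.200, Σhalf²=0.137944
  -D: nom -23.000 → Σnom=-75.000; wc +0.202/-0.202 → slack +0.897/-0.684; half-tol=0.202, Σhalf²=0.178748
  -E: nom -46.860 → Σnom=-121.860; wc +0.280/-0.280 → slack +1.177/-0.964; half-tol=0.280, Σhalf²=0.257148
Nominal = -121.860. Worst-case = [-121.860 - 0.964, -121.860 + 1.177] = [-122.824, -120.683]. RSS = √0.257148 = 0.507.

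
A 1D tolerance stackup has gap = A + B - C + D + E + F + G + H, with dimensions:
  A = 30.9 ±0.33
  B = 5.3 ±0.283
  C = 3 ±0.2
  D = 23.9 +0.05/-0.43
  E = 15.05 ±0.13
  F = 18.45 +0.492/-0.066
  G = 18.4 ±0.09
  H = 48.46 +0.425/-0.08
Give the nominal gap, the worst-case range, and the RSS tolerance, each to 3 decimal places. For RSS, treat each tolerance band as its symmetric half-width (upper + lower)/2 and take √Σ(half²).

Stack each dimension's contribution:
  +A: nom +30.900 → Σnom=30.900; wc +0.330/-0.330 → slack +0.330/-0.330; half-tol=0.330, Σhalf²=0.108900
  +B: nom +5.300 → Σnom=36.200; wc +0.283/-0.283 → slack +0.613/-0.613; half-tol=0.283, Σhalf²=0.188989
  -C: nom -3.000 → Σnom=33.200; wc +0.200/-0.200 → slack +0.813/-0.813; half-tol=0.200, Σhalf²=0.228989
  +D: nom +23.900 → Σnom=57.100; wc +0.050/-0.430 → slack +0.863/-1.243; half-tol=0.240, Σhalf²=0.286589
  +E: nom +15.050 → Σnom=72.150; wc +0.130/-0.130 → slack +0.993/-1.373; half-tol=0.130, Σhalf²=0.303489
  +F: nom +18.450 → Σnom=90.600; wc +0.492/-0.066 → slack +1.485/-1.439; half-tol=0.279, Σhalf²=0.381330
  +G: nom +18.400 → Σnom=109.000; wc +0.090/-0.090 → slack +1.575/-1.529; half-tol=0.090, Σhalf²=0.389430
  +H: nom +48.460 → Σnom=157.460; wc +0.425/-0.080 → slack +2.000/-1.609; half-tol=0.253, Σhalf²=0.453186
Nominal = 157.460. Worst-case = [157.460 - 1.609, 157.460 + 2.000] = [155.851, 159.460]. RSS = √0.453186 = 0.673.

nominal=157.460 wc=[155.851,159.460] rss=0.673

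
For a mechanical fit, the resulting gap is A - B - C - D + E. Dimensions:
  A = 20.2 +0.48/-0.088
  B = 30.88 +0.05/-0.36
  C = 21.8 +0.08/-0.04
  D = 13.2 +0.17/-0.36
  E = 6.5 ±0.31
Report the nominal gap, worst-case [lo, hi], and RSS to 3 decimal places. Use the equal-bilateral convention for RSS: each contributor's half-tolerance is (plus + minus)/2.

Stack each dimension's contribution:
  +A: nom +20.200 → Σnom=20.200; wc +0.480/-0.088 → slack +0.480/-0.088; half-tol=0.284, Σhalf²=0.080656
  -B: nom -30.880 → Σnom=-10.680; wc +0.360/-0.050 → slack +0.840/-0.138; half-tol=0.205, Σhalf²=0.122681
  -C: nom -21.800 → Σnom=-32.480; wc +0.040/-0.080 → slack +0.880/-0.218; half-tol=0.060, Σhalf²=0.126281
  -D: nom -13.200 → Σnom=-45.680; wc +0.360/-0.170 → slack +1.240/-0.388; half-tol=0.265, Σhalf²=0.196506
  +E: nom +6.500 → Σnom=-39.180; wc +0.310/-0.310 → slack +1.550/-0.698; half-tol=0.310, Σhalf²=0.292606
Nominal = -39.180. Worst-case = [-39.180 - 0.698, -39.180 + 1.550] = [-39.878, -37.630]. RSS = √0.292606 = 0.541.

nominal=-39.180 wc=[-39.878,-37.630] rss=0.541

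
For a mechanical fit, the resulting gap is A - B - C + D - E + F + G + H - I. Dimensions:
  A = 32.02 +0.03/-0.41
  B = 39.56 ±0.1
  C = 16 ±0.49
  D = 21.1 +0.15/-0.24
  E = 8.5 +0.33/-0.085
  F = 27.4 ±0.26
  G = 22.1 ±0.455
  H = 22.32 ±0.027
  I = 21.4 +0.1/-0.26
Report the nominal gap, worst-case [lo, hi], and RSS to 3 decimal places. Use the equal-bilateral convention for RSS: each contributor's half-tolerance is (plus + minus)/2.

nominal=39.480 wc=[37.068,41.337] rss=0.829

Stack each dimension's contribution:
  +A: nom +32.020 → Σnom=32.020; wc +0.030/-0.410 → slack +0.030/-0.410; half-tol=0.220, Σhalf²=0.048400
  -B: nom -39.560 → Σnom=-7.540; wc +0.100/-0.100 → slack +0.130/-0.510; half-tol=0.100, Σhalf²=0.058400
  -C: nom -16.000 → Σnom=-23.540; wc +0.490/-0.490 → slack +0.620/-1.000; half-tol=0.490, Σhalf²=0.298500
  +D: nom +21.100 → Σnom=-2.440; wc +0.150/-0.240 → slack +0.770/-1.240; half-tol=0.195, Σhalf²=0.336525
  -E: nom -8.500 → Σnom=-10.940; wc +0.085/-0.330 → slack +0.855/-1.570; half-tol=0.208, Σhalf²=0.379581
  +F: nom +27.400 → Σnom=16.460; wc +0.260/-0.260 → slack +1.115/-1.830; half-tol=0.260, Σhalf²=0.447181
  +G: nom +22.100 → Σnom=38.560; wc +0.455/-0.455 → slack +1.570/-2.285; half-tol=0.455, Σhalf²=0.654206
  +H: nom +22.320 → Σnom=60.880; wc +0.027/-0.027 → slack +1.597/-2.312; half-tol=0.027, Σhalf²=0.654935
  -I: nom -21.400 → Σnom=39.480; wc +0.260/-0.100 → slack +1.857/-2.412; half-tol=0.180, Σhalf²=0.687335
Nominal = 39.480. Worst-case = [39.480 - 2.412, 39.480 + 1.857] = [37.068, 41.337]. RSS = √0.687335 = 0.829.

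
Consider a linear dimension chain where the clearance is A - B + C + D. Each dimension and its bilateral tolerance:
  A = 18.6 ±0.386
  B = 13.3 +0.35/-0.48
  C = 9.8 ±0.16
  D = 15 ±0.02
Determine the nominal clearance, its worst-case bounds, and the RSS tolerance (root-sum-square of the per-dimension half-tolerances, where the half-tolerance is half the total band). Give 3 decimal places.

nominal=30.100 wc=[29.184,31.146] rss=0.589

Stack each dimension's contribution:
  +A: nom +18.600 → Σnom=18.600; wc +0.386/-0.386 → slack +0.386/-0.386; half-tol=0.386, Σhalf²=0.148996
  -B: nom -13.300 → Σnom=5.300; wc +0.480/-0.350 → slack +0.866/-0.736; half-tol=0.415, Σhalf²=0.321221
  +C: nom +9.800 → Σnom=15.100; wc +0.160/-0.160 → slack +1.026/-0.896; half-tol=0.160, Σhalf²=0.346821
  +D: nom +15.000 → Σnom=30.100; wc +0.020/-0.020 → slack +1.046/-0.916; half-tol=0.020, Σhalf²=0.347221
Nominal = 30.100. Worst-case = [30.100 - 0.916, 30.100 + 1.046] = [29.184, 31.146]. RSS = √0.347221 = 0.589.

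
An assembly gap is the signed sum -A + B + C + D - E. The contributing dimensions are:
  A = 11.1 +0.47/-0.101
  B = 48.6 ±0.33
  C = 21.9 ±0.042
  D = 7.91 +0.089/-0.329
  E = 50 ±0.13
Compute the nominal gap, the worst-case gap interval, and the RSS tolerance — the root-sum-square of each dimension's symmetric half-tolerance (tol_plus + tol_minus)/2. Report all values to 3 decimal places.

Stack each dimension's contribution:
  -A: nom -11.100 → Σnom=-11.100; wc +0.101/-0.470 → slack +0.101/-0.470; half-tol=0.285, Σhalf²=0.081510
  +B: nom +48.600 → Σnom=37.500; wc +0.330/-0.330 → slack +0.431/-0.800; half-tol=0.330, Σhalf²=0.190410
  +C: nom +21.900 → Σnom=59.400; wc +0.042/-0.042 → slack +0.473/-0.842; half-tol=0.042, Σhalf²=0.192174
  +D: nom +7.910 → Σnom=67.310; wc +0.089/-0.329 → slack +0.562/-1.171; half-tol=0.209, Σhalf²=0.235855
  -E: nom -50.000 → Σnom=17.310; wc +0.130/-0.130 → slack +0.692/-1.301; half-tol=0.130, Σhalf²=0.252755
Nominal = 17.310. Worst-case = [17.310 - 1.301, 17.310 + 0.692] = [16.009, 18.002]. RSS = √0.252755 = 0.503.

nominal=17.310 wc=[16.009,18.002] rss=0.503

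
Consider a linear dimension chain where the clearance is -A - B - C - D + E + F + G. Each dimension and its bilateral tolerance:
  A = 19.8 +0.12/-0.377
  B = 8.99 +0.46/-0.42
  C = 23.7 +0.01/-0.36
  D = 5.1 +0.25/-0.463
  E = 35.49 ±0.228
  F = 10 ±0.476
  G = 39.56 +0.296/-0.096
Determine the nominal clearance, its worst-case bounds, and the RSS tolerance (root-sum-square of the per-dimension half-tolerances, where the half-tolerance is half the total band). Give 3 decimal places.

Stack each dimension's contribution:
  -A: nom -19.800 → Σnom=-19.800; wc +0.377/-0.120 → slack +0.377/-0.120; half-tol=0.248, Σhalf²=0.061752
  -B: nom -8.990 → Σnom=-28.790; wc +0.420/-0.460 → slack +0.797/-0.580; half-tol=0.440, Σhalf²=0.255352
  -C: nom -23.700 → Σnom=-52.490; wc +0.360/-0.010 → slack +1.157/-0.590; half-tol=0.185, Σhalf²=0.289577
  -D: nom -5.100 → Σnom=-57.590; wc +0.463/-0.250 → slack +1.620/-0.840; half-tol=0.357, Σhalf²=0.416670
  +E: nom +35.490 → Σnom=-22.100; wc +0.228/-0.228 → slack +1.848/-1.068; half-tol=0.228, Σhalf²=0.468654
  +F: nom +10.000 → Σnom=-12.100; wc +0.476/-0.476 → slack +2.324/-1.544; half-tol=0.476, Σhalf²=0.695230
  +G: nom +39.560 → Σnom=27.460; wc +0.296/-0.096 → slack +2.620/-1.640; half-tol=0.196, Σhalf²=0.733646
Nominal = 27.460. Worst-case = [27.460 - 1.640, 27.460 + 2.620] = [25.820, 30.080]. RSS = √0.733646 = 0.857.

nominal=27.460 wc=[25.820,30.080] rss=0.857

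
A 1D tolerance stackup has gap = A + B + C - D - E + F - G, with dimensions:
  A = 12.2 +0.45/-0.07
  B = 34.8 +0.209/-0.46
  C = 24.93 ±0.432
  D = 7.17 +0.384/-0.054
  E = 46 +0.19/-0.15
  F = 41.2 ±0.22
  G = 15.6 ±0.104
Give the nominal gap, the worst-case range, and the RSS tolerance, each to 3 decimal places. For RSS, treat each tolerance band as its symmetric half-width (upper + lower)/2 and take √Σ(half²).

nominal=44.360 wc=[42.500,45.979] rss=0.709

Stack each dimension's contribution:
  +A: nom +12.200 → Σnom=12.200; wc +0.450/-0.070 → slack +0.450/-0.070; half-tol=0.260, Σhalf²=0.067600
  +B: nom +34.800 → Σnom=47.000; wc +0.209/-0.460 → slack +0.659/-0.530; half-tol=0.335, Σhalf²=0.179490
  +C: nom +24.930 → Σnom=71.930; wc +0.432/-0.432 → slack +1.091/-0.962; half-tol=0.432, Σhalf²=0.366114
  -D: nom -7.170 → Σnom=64.760; wc +0.054/-0.384 → slack +1.145/-1.346; half-tol=0.219, Σhalf²=0.414075
  -E: nom -46.000 → Σnom=18.760; wc +0.150/-0.190 → slack +1.295/-1.536; half-tol=0.170, Σhalf²=0.442975
  +F: nom +41.200 → Σnom=59.960; wc +0.220/-0.220 → slack +1.515/-1.756; half-tol=0.220, Σhalf²=0.491375
  -G: nom -15.600 → Σnom=44.360; wc +0.104/-0.104 → slack +1.619/-1.860; half-tol=0.104, Σhalf²=0.502191
Nominal = 44.360. Worst-case = [44.360 - 1.860, 44.360 + 1.619] = [42.500, 45.979]. RSS = √0.502191 = 0.709.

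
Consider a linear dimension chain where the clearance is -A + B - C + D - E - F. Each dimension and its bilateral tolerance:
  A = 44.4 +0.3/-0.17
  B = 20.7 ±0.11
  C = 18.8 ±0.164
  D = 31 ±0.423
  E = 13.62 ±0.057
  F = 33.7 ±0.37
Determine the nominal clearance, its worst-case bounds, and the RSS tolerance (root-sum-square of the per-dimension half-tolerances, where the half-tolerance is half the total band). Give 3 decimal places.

nominal=-58.820 wc=[-60.244,-57.526] rss=0.643

Stack each dimension's contribution:
  -A: nom -44.400 → Σnom=-44.400; wc +0.170/-0.300 → slack +0.170/-0.300; half-tol=0.235, Σhalf²=0.055225
  +B: nom +20.700 → Σnom=-23.700; wc +0.110/-0.110 → slack +0.280/-0.410; half-tol=0.110, Σhalf²=0.067325
  -C: nom -18.800 → Σnom=-42.500; wc +0.164/-0.164 → slack +0.444/-0.574; half-tol=0.164, Σhalf²=0.094221
  +D: nom +31.000 → Σnom=-11.500; wc +0.423/-0.423 → slack +0.867/-0.997; half-tol=0.423, Σhalf²=0.273150
  -E: nom -13.620 → Σnom=-25.120; wc +0.057/-0.057 → slack +0.924/-1.054; half-tol=0.057, Σhalf²=0.276399
  -F: nom -33.700 → Σnom=-58.820; wc +0.370/-0.370 → slack +1.294/-1.424; half-tol=0.370, Σhalf²=0.413299
Nominal = -58.820. Worst-case = [-58.820 - 1.424, -58.820 + 1.294] = [-60.244, -57.526]. RSS = √0.413299 = 0.643.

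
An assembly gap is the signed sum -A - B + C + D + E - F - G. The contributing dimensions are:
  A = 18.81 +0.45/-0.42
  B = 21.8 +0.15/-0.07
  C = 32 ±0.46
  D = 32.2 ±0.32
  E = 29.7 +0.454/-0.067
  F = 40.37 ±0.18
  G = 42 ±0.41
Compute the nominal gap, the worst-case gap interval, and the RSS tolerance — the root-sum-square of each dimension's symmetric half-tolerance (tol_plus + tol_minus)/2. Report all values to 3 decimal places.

Stack each dimension's contribution:
  -A: nom -18.810 → Σnom=-18.810; wc +0.420/-0.450 → slack +0.420/-0.450; half-tol=0.435, Σhalf²=0.189225
  -B: nom -21.800 → Σnom=-40.610; wc +0.070/-0.150 → slack +0.490/-0.600; half-tol=0.110, Σhalf²=0.201325
  +C: nom +32.000 → Σnom=-8.610; wc +0.460/-0.460 → slack +0.950/-1.060; half-tol=0.460, Σhalf²=0.412925
  +D: nom +32.200 → Σnom=23.590; wc +0.320/-0.320 → slack +1.270/-1.380; half-tol=0.320, Σhalf²=0.515325
  +E: nom +29.700 → Σnom=53.290; wc +0.454/-0.067 → slack +1.724/-1.447; half-tol=0.261, Σhalf²=0.583185
  -F: nom -40.370 → Σnom=12.920; wc +0.180/-0.180 → slack +1.904/-1.627; half-tol=0.180, Σhalf²=0.615585
  -G: nom -42.000 → Σnom=-29.080; wc +0.410/-0.410 → slack +2.314/-2.037; half-tol=0.410, Σhalf²=0.783685
Nominal = -29.080. Worst-case = [-29.080 - 2.037, -29.080 + 2.314] = [-31.117, -26.766]. RSS = √0.783685 = 0.885.

nominal=-29.080 wc=[-31.117,-26.766] rss=0.885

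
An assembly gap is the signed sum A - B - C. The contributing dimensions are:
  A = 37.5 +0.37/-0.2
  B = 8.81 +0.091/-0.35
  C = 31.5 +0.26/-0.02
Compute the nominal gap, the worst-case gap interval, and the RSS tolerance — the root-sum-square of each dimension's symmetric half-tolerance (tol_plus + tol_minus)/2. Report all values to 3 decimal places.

nominal=-2.810 wc=[-3.361,-2.070] rss=0.387

Stack each dimension's contribution:
  +A: nom +37.500 → Σnom=37.500; wc +0.370/-0.200 → slack +0.370/-0.200; half-tol=0.285, Σhalf²=0.081225
  -B: nom -8.810 → Σnom=28.690; wc +0.350/-0.091 → slack +0.720/-0.291; half-tol=0.220, Σhalf²=0.129845
  -C: nom -31.500 → Σnom=-2.810; wc +0.020/-0.260 → slack +0.740/-0.551; half-tol=0.140, Σhalf²=0.149445
Nominal = -2.810. Worst-case = [-2.810 - 0.551, -2.810 + 0.740] = [-3.361, -2.070]. RSS = √0.149445 = 0.387.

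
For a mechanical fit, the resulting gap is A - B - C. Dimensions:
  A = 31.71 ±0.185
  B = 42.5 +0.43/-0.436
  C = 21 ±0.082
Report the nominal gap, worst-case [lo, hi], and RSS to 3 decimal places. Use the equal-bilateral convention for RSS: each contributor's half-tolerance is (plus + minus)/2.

nominal=-31.790 wc=[-32.487,-31.087] rss=0.478

Stack each dimension's contribution:
  +A: nom +31.710 → Σnom=31.710; wc +0.185/-0.185 → slack +0.185/-0.185; half-tol=0.185, Σhalf²=0.034225
  -B: nom -42.500 → Σnom=-10.790; wc +0.436/-0.430 → slack +0.621/-0.615; half-tol=0.433, Σhalf²=0.221714
  -C: nom -21.000 → Σnom=-31.790; wc +0.082/-0.082 → slack +0.703/-0.697; half-tol=0.082, Σhalf²=0.228438
Nominal = -31.790. Worst-case = [-31.790 - 0.697, -31.790 + 0.703] = [-32.487, -31.087]. RSS = √0.228438 = 0.478.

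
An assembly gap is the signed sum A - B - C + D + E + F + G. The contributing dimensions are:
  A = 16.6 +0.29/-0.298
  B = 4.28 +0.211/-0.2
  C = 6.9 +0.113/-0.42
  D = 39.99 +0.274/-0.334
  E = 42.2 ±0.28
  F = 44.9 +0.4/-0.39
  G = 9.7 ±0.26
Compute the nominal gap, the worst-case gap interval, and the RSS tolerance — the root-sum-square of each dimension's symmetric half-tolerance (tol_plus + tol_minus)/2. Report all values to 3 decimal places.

nominal=142.210 wc=[140.324,144.334] rss=0.771

Stack each dimension's contribution:
  +A: nom +16.600 → Σnom=16.600; wc +0.290/-0.298 → slack +0.290/-0.298; half-tol=0.294, Σhalf²=0.086436
  -B: nom -4.280 → Σnom=12.320; wc +0.200/-0.211 → slack +0.490/-0.509; half-tol=0.206, Σhalf²=0.128666
  -C: nom -6.900 → Σnom=5.420; wc +0.420/-0.113 → slack +0.910/-0.622; half-tol=0.267, Σhalf²=0.199688
  +D: nom +39.990 → Σnom=45.410; wc +0.274/-0.334 → slack +1.184/-0.956; half-tol=0.304, Σhalf²=0.292104
  +E: nom +42.200 → Σnom=87.610; wc +0.280/-0.280 → slack +1.464/-1.236; half-tol=0.280, Σhalf²=0.370505
  +F: nom +44.900 → Σnom=132.510; wc +0.400/-0.390 → slack +1.864/-1.626; half-tol=0.395, Σhalf²=0.526530
  +G: nom +9.700 → Σnom=142.210; wc +0.260/-0.260 → slack +2.124/-1.886; half-tol=0.260, Σhalf²=0.594130
Nominal = 142.210. Worst-case = [142.210 - 1.886, 142.210 + 2.124] = [140.324, 144.334]. RSS = √0.594130 = 0.771.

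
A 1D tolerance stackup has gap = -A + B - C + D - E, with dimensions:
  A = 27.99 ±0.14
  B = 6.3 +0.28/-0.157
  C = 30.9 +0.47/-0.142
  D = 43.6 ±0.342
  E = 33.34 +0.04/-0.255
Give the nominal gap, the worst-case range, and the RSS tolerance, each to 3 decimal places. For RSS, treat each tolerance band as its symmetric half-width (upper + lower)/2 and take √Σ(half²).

Stack each dimension's contribution:
  -A: nom -27.990 → Σnom=-27.990; wc +0.140/-0.140 → slack +0.140/-0.140; half-tol=0.140, Σhalf²=0.019600
  +B: nom +6.300 → Σnom=-21.690; wc +0.280/-0.157 → slack +0.420/-0.297; half-tol=0.219, Σhalf²=0.067342
  -C: nom -30.900 → Σnom=-52.590; wc +0.142/-0.470 → slack +0.562/-0.767; half-tol=0.306, Σhalf²=0.160978
  +D: nom +43.600 → Σnom=-8.990; wc +0.342/-0.342 → slack +0.904/-1.109; half-tol=0.342, Σhalf²=0.277942
  -E: nom -33.340 → Σnom=-42.330; wc +0.255/-0.040 → slack +1.159/-1.149; half-tol=0.147, Σhalf²=0.299699
Nominal = -42.330. Worst-case = [-42.330 - 1.149, -42.330 + 1.159] = [-43.479, -41.171]. RSS = √0.299699 = 0.547.

nominal=-42.330 wc=[-43.479,-41.171] rss=0.547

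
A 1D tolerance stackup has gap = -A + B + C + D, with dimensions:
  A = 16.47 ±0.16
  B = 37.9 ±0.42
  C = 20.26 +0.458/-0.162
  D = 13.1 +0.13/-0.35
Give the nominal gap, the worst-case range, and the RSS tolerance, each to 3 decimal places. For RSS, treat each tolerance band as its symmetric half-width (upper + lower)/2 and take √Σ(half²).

Stack each dimension's contribution:
  -A: nom -16.470 → Σnom=-16.470; wc +0.160/-0.160 → slack +0.160/-0.160; half-tol=0.160, Σhalf²=0.025600
  +B: nom +37.900 → Σnom=21.430; wc +0.420/-0.420 → slack +0.580/-0.580; half-tol=0.420, Σhalf²=0.202000
  +C: nom +20.260 → Σnom=41.690; wc +0.458/-0.162 → slack +1.038/-0.742; half-tol=0.310, Σhalf²=0.298100
  +D: nom +13.100 → Σnom=54.790; wc +0.130/-0.350 → slack +1.168/-1.092; half-tol=0.240, Σhalf²=0.355700
Nominal = 54.790. Worst-case = [54.790 - 1.092, 54.790 + 1.168] = [53.698, 55.958]. RSS = √0.355700 = 0.596.

nominal=54.790 wc=[53.698,55.958] rss=0.596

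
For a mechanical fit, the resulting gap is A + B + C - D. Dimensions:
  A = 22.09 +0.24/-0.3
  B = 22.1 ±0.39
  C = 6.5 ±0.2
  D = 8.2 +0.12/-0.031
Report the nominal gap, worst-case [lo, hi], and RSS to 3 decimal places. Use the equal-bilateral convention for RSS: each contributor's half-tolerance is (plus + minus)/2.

Stack each dimension's contribution:
  +A: nom +22.090 → Σnom=22.090; wc +0.240/-0.300 → slack +0.240/-0.300; half-tol=0.270, Σhalf²=0.072900
  +B: nom +22.100 → Σnom=44.190; wc +0.390/-0.390 → slack +0.630/-0.690; half-tol=0.390, Σhalf²=0.225000
  +C: nom +6.500 → Σnom=50.690; wc +0.200/-0.200 → slack +0.830/-0.890; half-tol=0.200, Σhalf²=0.265000
  -D: nom -8.200 → Σnom=42.490; wc +0.031/-0.120 → slack +0.861/-1.010; half-tol=0.075, Σhalf²=0.270700
Nominal = 42.490. Worst-case = [42.490 - 1.010, 42.490 + 0.861] = [41.480, 43.351]. RSS = √0.270700 = 0.520.

nominal=42.490 wc=[41.480,43.351] rss=0.520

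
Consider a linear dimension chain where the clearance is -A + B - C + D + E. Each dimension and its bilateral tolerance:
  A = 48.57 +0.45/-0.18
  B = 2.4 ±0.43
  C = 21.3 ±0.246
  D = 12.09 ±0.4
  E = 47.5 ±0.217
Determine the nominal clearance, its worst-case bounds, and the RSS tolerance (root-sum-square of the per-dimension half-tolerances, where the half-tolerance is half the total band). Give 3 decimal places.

Stack each dimension's contribution:
  -A: nom -48.570 → Σnom=-48.570; wc +0.180/-0.450 → slack +0.180/-0.450; half-tol=0.315, Σhalf²=0.099225
  +B: nom +2.400 → Σnom=-46.170; wc +0.430/-0.430 → slack +0.610/-0.880; half-tol=0.430, Σhalf²=0.284125
  -C: nom -21.300 → Σnom=-67.470; wc +0.246/-0.246 → slack +0.856/-1.126; half-tol=0.246, Σhalf²=0.344641
  +D: nom +12.090 → Σnom=-55.380; wc +0.400/-0.400 → slack +1.256/-1.526; half-tol=0.400, Σhalf²=0.504641
  +E: nom +47.500 → Σnom=-7.880; wc +0.217/-0.217 → slack +1.473/-1.743; half-tol=0.217, Σhalf²=0.551730
Nominal = -7.880. Worst-case = [-7.880 - 1.743, -7.880 + 1.473] = [-9.623, -6.407]. RSS = √0.551730 = 0.743.

nominal=-7.880 wc=[-9.623,-6.407] rss=0.743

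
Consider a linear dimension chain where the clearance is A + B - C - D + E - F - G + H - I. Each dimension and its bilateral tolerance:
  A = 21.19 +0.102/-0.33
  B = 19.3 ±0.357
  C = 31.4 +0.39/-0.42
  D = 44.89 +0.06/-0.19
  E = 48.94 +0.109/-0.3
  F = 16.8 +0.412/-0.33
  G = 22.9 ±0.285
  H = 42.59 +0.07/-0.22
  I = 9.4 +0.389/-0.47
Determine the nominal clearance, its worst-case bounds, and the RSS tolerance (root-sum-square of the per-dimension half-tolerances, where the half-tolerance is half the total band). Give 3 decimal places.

nominal=6.630 wc=[3.887,8.963] rss=0.906

Stack each dimension's contribution:
  +A: nom +21.190 → Σnom=21.190; wc +0.102/-0.330 → slack +0.102/-0.330; half-tol=0.216, Σhalf²=0.046656
  +B: nom +19.300 → Σnom=40.490; wc +0.357/-0.357 → slack +0.459/-0.687; half-tol=0.357, Σhalf²=0.174105
  -C: nom -31.400 → Σnom=9.090; wc +0.420/-0.390 → slack +0.879/-1.077; half-tol=0.405, Σhalf²=0.338130
  -D: nom -44.890 → Σnom=-35.800; wc +0.190/-0.060 → slack +1.069/-1.137; half-tol=0.125, Σhalf²=0.353755
  +E: nom +48.940 → Σnom=13.140; wc +0.109/-0.300 → slack +1.178/-1.437; half-tol=0.204, Σhalf²=0.395575
  -F: nom -16.800 → Σnom=-3.660; wc +0.330/-0.412 → slack +1.508/-1.849; half-tol=0.371, Σhalf²=0.533216
  -G: nom -22.900 → Σnom=-26.560; wc +0.285/-0.285 → slack +1.793/-2.134; half-tol=0.285, Σhalf²=0.614441
  +H: nom +42.590 → Σnom=16.030; wc +0.070/-0.220 → slack +1.863/-2.354; half-tol=0.145, Σhalf²=0.635466
  -I: nom -9.400 → Σnom=6.630; wc +0.470/-0.389 → slack +2.333/-2.743; half-tol=0.429, Σhalf²=0.819937
Nominal = 6.630. Worst-case = [6.630 - 2.743, 6.630 + 2.333] = [3.887, 8.963]. RSS = √0.819937 = 0.906.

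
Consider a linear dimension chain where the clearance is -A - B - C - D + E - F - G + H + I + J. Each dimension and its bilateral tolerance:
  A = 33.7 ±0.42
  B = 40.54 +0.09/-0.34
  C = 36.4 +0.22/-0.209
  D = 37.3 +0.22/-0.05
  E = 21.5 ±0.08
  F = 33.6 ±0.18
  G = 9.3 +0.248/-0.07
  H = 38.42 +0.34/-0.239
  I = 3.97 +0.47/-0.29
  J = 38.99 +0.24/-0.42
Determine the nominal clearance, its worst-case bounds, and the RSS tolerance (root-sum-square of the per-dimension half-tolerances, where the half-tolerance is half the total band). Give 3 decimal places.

nominal=-87.960 wc=[-90.367,-85.561] rss=0.829

Stack each dimension's contribution:
  -A: nom -33.700 → Σnom=-33.700; wc +0.420/-0.420 → slack +0.420/-0.420; half-tol=0.420, Σhalf²=0.176400
  -B: nom -40.540 → Σnom=-74.240; wc +0.340/-0.090 → slack +0.760/-0.510; half-tol=0.215, Σhalf²=0.222625
  -C: nom -36.400 → Σnom=-110.640; wc +0.209/-0.220 → slack +0.969/-0.730; half-tol=0.214, Σhalf²=0.268635
  -D: nom -37.300 → Σnom=-147.940; wc +0.050/-0.220 → slack +1.019/-0.950; half-tol=0.135, Σhalf²=0.286860
  +E: nom +21.500 → Σnom=-126.440; wc +0.080/-0.080 → slack +1.099/-1.030; half-tol=0.080, Σhalf²=0.293260
  -F: nom -33.600 → Σnom=-160.040; wc +0.180/-0.180 → slack +1.279/-1.210; half-tol=0.180, Σhalf²=0.325660
  -G: nom -9.300 → Σnom=-169.340; wc +0.070/-0.248 → slack +1.349/-1.458; half-tol=0.159, Σhalf²=0.350941
  +H: nom +38.420 → Σnom=-130.920; wc +0.340/-0.239 → slack +1.689/-1.697; half-tol=0.289, Σhalf²=0.434751
  +I: nom +3.970 → Σnom=-126.950; wc +0.470/-0.290 → slack +2.159/-1.987; half-tol=0.380, Σhalf²=0.579151
  +J: nom +38.990 → Σnom=-87.960; wc +0.240/-0.420 → slack +2.399/-2.407; half-tol=0.330, Σhalf²=0.688051
Nominal = -87.960. Worst-case = [-87.960 - 2.407, -87.960 + 2.399] = [-90.367, -85.561]. RSS = √0.688051 = 0.829.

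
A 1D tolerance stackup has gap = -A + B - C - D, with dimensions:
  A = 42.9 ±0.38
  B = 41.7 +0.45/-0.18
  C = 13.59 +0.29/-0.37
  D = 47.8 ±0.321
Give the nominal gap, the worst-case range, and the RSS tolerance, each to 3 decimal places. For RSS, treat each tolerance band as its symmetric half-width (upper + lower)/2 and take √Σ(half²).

Stack each dimension's contribution:
  -A: nom -42.900 → Σnom=-42.900; wc +0.380/-0.380 → slack +0.380/-0.380; half-tol=0.380, Σhalf²=0.144400
  +B: nom +41.700 → Σnom=-1.200; wc +0.450/-0.180 → slack +0.830/-0.560; half-tol=0.315, Σhalf²=0.243625
  -C: nom -13.590 → Σnom=-14.790; wc +0.370/-0.290 → slack +1.200/-0.850; half-tol=0.330, Σhalf²=0.352525
  -D: nom -47.800 → Σnom=-62.590; wc +0.321/-0.321 → slack +1.521/-1.171; half-tol=0.321, Σhalf²=0.455566
Nominal = -62.590. Worst-case = [-62.590 - 1.171, -62.590 + 1.521] = [-63.761, -61.069]. RSS = √0.455566 = 0.675.

nominal=-62.590 wc=[-63.761,-61.069] rss=0.675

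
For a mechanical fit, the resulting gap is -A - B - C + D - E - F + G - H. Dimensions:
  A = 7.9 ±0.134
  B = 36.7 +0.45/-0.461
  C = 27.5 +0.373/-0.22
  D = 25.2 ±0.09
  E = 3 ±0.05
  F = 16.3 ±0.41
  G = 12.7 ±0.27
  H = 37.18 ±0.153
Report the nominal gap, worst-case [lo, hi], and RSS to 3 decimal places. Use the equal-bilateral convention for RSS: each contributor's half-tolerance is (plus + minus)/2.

Stack each dimension's contribution:
  -A: nom -7.900 → Σnom=-7.900; wc +0.134/-0.134 → slack +0.134/-0.134; half-tol=0.134, Σhalf²=0.017956
  -B: nom -36.700 → Σnom=-44.600; wc +0.461/-0.450 → slack +0.595/-0.584; half-tol=0.456, Σhalf²=0.225436
  -C: nom -27.500 → Σnom=-72.100; wc +0.220/-0.373 → slack +0.815/-0.957; half-tol=0.296, Σhalf²=0.313349
  +D: nom +25.200 → Σnom=-46.900; wc +0.090/-0.090 → slack +0.905/-1.047; half-tol=0.090, Σhalf²=0.321449
  -E: nom -3.000 → Σnom=-49.900; wc +0.050/-0.050 → slack +0.955/-1.097; half-tol=0.050, Σhalf²=0.323949
  -F: nom -16.300 → Σnom=-66.200; wc +0.410/-0.410 → slack +1.365/-1.507; half-tol=0.410, Σhalf²=0.492048
  +G: nom +12.700 → Σnom=-53.500; wc +0.270/-0.270 → slack +1.635/-1.777; half-tol=0.270, Σhalf²=0.564948
  -H: nom -37.180 → Σnom=-90.680; wc +0.153/-0.153 → slack +1.788/-1.930; half-tol=0.153, Σhalf²=0.588357
Nominal = -90.680. Worst-case = [-90.680 - 1.930, -90.680 + 1.788] = [-92.610, -88.892]. RSS = √0.588357 = 0.767.

nominal=-90.680 wc=[-92.610,-88.892] rss=0.767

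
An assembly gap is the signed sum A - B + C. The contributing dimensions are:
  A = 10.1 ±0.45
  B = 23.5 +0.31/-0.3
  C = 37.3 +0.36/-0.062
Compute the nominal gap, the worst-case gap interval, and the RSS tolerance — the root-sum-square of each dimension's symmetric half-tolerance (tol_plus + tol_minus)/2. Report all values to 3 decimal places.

Stack each dimension's contribution:
  +A: nom +10.100 → Σnom=10.100; wc +0.450/-0.450 → slack +0.450/-0.450; half-tol=0.450, Σhalf²=0.202500
  -B: nom -23.500 → Σnom=-13.400; wc +0.300/-0.310 → slack +0.750/-0.760; half-tol=0.305, Σhalf²=0.295525
  +C: nom +37.300 → Σnom=23.900; wc +0.360/-0.062 → slack +1.110/-0.822; half-tol=0.211, Σhalf²=0.340046
Nominal = 23.900. Worst-case = [23.900 - 0.822, 23.900 + 1.110] = [23.078, 25.010]. RSS = √0.340046 = 0.583.

nominal=23.900 wc=[23.078,25.010] rss=0.583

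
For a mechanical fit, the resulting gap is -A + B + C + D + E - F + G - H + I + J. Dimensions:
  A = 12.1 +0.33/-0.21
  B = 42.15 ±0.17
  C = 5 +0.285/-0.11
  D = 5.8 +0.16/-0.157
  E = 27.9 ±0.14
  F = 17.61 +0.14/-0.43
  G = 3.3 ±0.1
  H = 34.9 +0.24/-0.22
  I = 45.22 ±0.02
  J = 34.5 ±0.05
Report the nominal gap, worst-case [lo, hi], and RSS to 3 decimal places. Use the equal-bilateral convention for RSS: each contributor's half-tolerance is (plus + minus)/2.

nominal=99.260 wc=[97.803,101.045] rss=0.577

Stack each dimension's contribution:
  -A: nom -12.100 → Σnom=-12.100; wc +0.210/-0.330 → slack +0.210/-0.330; half-tol=0.270, Σhalf²=0.072900
  +B: nom +42.150 → Σnom=30.050; wc +0.170/-0.170 → slack +0.380/-0.500; half-tol=0.170, Σhalf²=0.101800
  +C: nom +5.000 → Σnom=35.050; wc +0.285/-0.110 → slack +0.665/-0.610; half-tol=0.197, Σhalf²=0.140806
  +D: nom +5.800 → Σnom=40.850; wc +0.160/-0.157 → slack +0.825/-0.767; half-tol=0.159, Σhalf²=0.165929
  +E: nom +27.900 → Σnom=68.750; wc +0.140/-0.140 → slack +0.965/-0.907; half-tol=0.140, Σhalf²=0.185529
  -F: nom -17.610 → Σnom=51.140; wc +0.430/-0.140 → slack +1.395/-1.047; half-tol=0.285, Σhalf²=0.266754
  +G: nom +3.300 → Σnom=54.440; wc +0.100/-0.100 → slack +1.495/-1.147; half-tol=0.100, Σhalf²=0.276754
  -H: nom -34.900 → Σnom=19.540; wc +0.220/-0.240 → slack +1.715/-1.387; half-tol=0.230, Σhalf²=0.329654
  +I: nom +45.220 → Σnom=64.760; wc +0.020/-0.020 → slack +1.735/-1.407; half-tol=0.020, Σhalf²=0.330054
  +J: nom +34.500 → Σnom=99.260; wc +0.050/-0.050 → slack +1.785/-1.457; half-tol=0.050, Σhalf²=0.332554
Nominal = 99.260. Worst-case = [99.260 - 1.457, 99.260 + 1.785] = [97.803, 101.045]. RSS = √0.332554 = 0.577.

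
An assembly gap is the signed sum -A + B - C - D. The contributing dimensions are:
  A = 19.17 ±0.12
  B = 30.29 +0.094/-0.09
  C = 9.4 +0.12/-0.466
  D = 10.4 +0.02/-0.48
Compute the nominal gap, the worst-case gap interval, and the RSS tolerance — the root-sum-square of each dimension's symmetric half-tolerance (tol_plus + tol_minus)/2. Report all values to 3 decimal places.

nominal=-8.680 wc=[-9.030,-7.520] rss=0.414

Stack each dimension's contribution:
  -A: nom -19.170 → Σnom=-19.170; wc +0.120/-0.120 → slack +0.120/-0.120; half-tol=0.120, Σhalf²=0.014400
  +B: nom +30.290 → Σnom=11.120; wc +0.094/-0.090 → slack +0.214/-0.210; half-tol=0.092, Σhalf²=0.022864
  -C: nom -9.400 → Σnom=1.720; wc +0.466/-0.120 → slack +0.680/-0.330; half-tol=0.293, Σhalf²=0.108713
  -D: nom -10.400 → Σnom=-8.680; wc +0.480/-0.020 → slack +1.160/-0.350; half-tol=0.250, Σhalf²=0.171213
Nominal = -8.680. Worst-case = [-8.680 - 0.350, -8.680 + 1.160] = [-9.030, -7.520]. RSS = √0.171213 = 0.414.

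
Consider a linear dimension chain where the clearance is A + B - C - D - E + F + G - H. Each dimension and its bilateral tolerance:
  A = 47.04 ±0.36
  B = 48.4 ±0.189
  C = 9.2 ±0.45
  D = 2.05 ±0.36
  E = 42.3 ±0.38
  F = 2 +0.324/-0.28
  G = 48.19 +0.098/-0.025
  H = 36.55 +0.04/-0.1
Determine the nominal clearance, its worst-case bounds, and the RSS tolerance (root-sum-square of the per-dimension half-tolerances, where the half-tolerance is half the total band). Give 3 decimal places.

Stack each dimension's contribution:
  +A: nom +47.040 → Σnom=47.040; wc +0.360/-0.360 → slack +0.360/-0.360; half-tol=0.360, Σhalf²=0.129600
  +B: nom +48.400 → Σnom=95.440; wc +0.189/-0.189 → slack +0.549/-0.549; half-tol=0.189, Σhalf²=0.165321
  -C: nom -9.200 → Σnom=86.240; wc +0.450/-0.450 → slack +0.999/-0.999; half-tol=0.450, Σhalf²=0.367821
  -D: nom -2.050 → Σnom=84.190; wc +0.360/-0.360 → slack +1.359/-1.359; half-tol=0.360, Σhalf²=0.497421
  -E: nom -42.300 → Σnom=41.890; wc +0.380/-0.380 → slack +1.739/-1.739; half-tol=0.380, Σhalf²=0.641821
  +F: nom +2.000 → Σnom=43.890; wc +0.324/-0.280 → slack +2.063/-2.019; half-tol=0.302, Σhalf²=0.733025
  +G: nom +48.190 → Σnom=92.080; wc +0.098/-0.025 → slack +2.161/-2.044; half-tol=0.061, Σhalf²=0.736807
  -H: nom -36.550 → Σnom=55.530; wc +0.100/-0.040 → slack +2.261/-2.084; half-tol=0.070, Σhalf²=0.741707
Nominal = 55.530. Worst-case = [55.530 - 2.084, 55.530 + 2.261] = [53.446, 57.791]. RSS = √0.741707 = 0.861.

nominal=55.530 wc=[53.446,57.791] rss=0.861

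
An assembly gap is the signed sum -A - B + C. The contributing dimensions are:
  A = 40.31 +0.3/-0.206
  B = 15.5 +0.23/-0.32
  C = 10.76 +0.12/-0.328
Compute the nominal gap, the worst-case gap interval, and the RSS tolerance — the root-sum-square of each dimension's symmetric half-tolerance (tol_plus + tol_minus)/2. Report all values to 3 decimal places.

Stack each dimension's contribution:
  -A: nom -40.310 → Σnom=-40.310; wc +0.206/-0.300 → slack +0.206/-0.300; half-tol=0.253, Σhalf²=0.064009
  -B: nom -15.500 → Σnom=-55.810; wc +0.320/-0.230 → slack +0.526/-0.530; half-tol=0.275, Σhalf²=0.139634
  +C: nom +10.760 → Σnom=-45.050; wc +0.120/-0.328 → slack +0.646/-0.858; half-tol=0.224, Σhalf²=0.189810
Nominal = -45.050. Worst-case = [-45.050 - 0.858, -45.050 + 0.646] = [-45.908, -44.404]. RSS = √0.189810 = 0.436.

nominal=-45.050 wc=[-45.908,-44.404] rss=0.436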